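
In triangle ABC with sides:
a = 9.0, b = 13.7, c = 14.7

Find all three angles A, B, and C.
Law of cosines for each angle (a² = 81, b² = 187.69, c² = 216.09):
cos(A) = (b² + c² − a²)/(2bc) = (187.69 + 216.09 − 81)/(2·13.7·14.7) = 322.78/402.78 ≈ 0.80138  ⇒  A ≈ 36.7379°
cos(B) = (a² + c² − b²)/(2ac) = (81 + 216.09 − 187.69)/(2·9.0·14.7) = 109.4/264.6 ≈ 0.413454  ⇒  B ≈ 65.578°
cos(C) = (a² + b² − c²)/(2ab) = (81 + 187.69 − 216.09)/(2·9.0·13.7) = 52.6/246.6 ≈ 0.213301  ⇒  C ≈ 77.6841°
Check: A + B + C ≈ 180°

A = 36.74°, B = 65.58°, C = 77.68°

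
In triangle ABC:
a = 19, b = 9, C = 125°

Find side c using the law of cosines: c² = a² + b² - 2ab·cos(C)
c² = 19² + 9² − 2·19·9·cos(125°)
cos(125°) ≈ -0.573576
c² ≈ 361 + 81 − 342·(-0.573576) ≈ 442 + 196.163 ≈ 638.163
c ≈ √638.163 ≈ 25.2619

c = 25.26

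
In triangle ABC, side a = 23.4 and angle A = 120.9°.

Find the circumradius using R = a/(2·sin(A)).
R = a/(2·sin(A)) = 23.4/(2·sin(120.9°))
sin(120.9°) ≈ 0.858065
R ≈ 23.4/(2·0.858065) = 23.4/1.71613 ≈ 13.6353

R = 13.64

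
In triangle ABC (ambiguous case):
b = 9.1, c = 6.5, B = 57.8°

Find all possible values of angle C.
b/sin(B) = c/sin(C)  ⇒  sin(C) = c·sin(B)/b = 6.5·sin(57.8°)/9.1
sin(57.8°) ≈ 0.846193
sin(C) ≈ 6.5·0.846193/9.1 ≈ 5.50026/9.1 ≈ 0.604424
Candidate 1: C₁ = arcsin(0.604424) ≈ 37.1874°  →  A = 180° − 57.8° − 37.1874° ≈ 85.0126° > 0, valid
Candidate 2: C₂ = 180° − C₁ ≈ 142.813°  →  A = 180° − 57.8° − 142.813° ≈ -20.6126° ≤ 0, not a valid triangle

C = 37.19° (one solution)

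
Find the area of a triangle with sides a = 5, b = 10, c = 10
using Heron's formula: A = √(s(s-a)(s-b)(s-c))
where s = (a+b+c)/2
s = (5 + 10 + 10)/2 = 25/2 = 12.5
s − a = 7.5, s − b = 2.5, s − c = 2.5
s(s−a)(s−b)(s−c) = 12.5·7.5·2.5·2.5 = 585.9375
Area = √585.9375 ≈ 24.2061

s = 12.5, Area = 24.21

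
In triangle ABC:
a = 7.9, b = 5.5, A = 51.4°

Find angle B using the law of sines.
a/sin(A) = b/sin(B)  ⇒  sin(B) = b·sin(A)/a = 5.5·sin(51.4°)/7.9
sin(51.4°) ≈ 0.78152
sin(B) ≈ 5.5·0.78152/7.9 ≈ 4.29836/7.9 ≈ 0.544097
B = arcsin(0.544097) ≈ 32.9629°
(Since b ≤ a we need B ≤ A, so the obtuse alternative 180° − 32.9629° ≈ 147.037° is rejected.)

B = 32.96°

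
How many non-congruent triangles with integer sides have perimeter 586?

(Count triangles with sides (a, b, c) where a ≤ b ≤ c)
Let a ≤ b ≤ c with a + b + c = 586. The only binding inequality is a + b > c, i.e. 586 − c > c, so c < 586/2; and c ≥ 586/3 since c is the largest side.
So 196 ≤ c ≤ 292. For each c, b runs from ⌈(586 − c)/2⌉ up to c (then a = 586 − b − c satisfies 1 ≤ a ≤ b automatically), giving c − ⌈(586 − c)/2⌉ + 1 choices.
Summing over c: 2 + 3 + 5 + 6 + … + 144 + 146  (97 terms, c = 196, …, 292) = 7154
Check (closed form: nearest integer to p²/48 for even p, (p+3)²/48 for odd p): 586²/48 = 343396/48 ≈ 7154.08 → 7154

7154 triangles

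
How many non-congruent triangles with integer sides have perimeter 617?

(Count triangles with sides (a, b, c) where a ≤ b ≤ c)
Let a ≤ b ≤ c with a + b + c = 617. The only binding inequality is a + b > c, i.e. 617 − c > c, so c < 617/2; and c ≥ 617/3 since c is the largest side.
So 206 ≤ c ≤ 308. For each c, b runs from ⌈(617 − c)/2⌉ up to c (then a = 617 − b − c satisfies 1 ≤ a ≤ b automatically), giving c − ⌈(617 − c)/2⌉ + 1 choices.
Summing over c: 1 + 3 + 4 + 6 + … + 153 + 154  (103 terms, c = 206, …, 308) = 8008
Check (closed form: nearest integer to p²/48 for even p, (p+3)²/48 for odd p): (617+3)²/48 = 620²/48 = 384400/48 ≈ 8008.33 → 8008

8008 triangles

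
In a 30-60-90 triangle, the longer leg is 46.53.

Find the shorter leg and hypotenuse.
In a 30-60-90 triangle the sides are in ratio 1 : √3 : 2, so short leg = long leg/√3 and hypotenuse = 2·(short leg).
Short leg = 46.53/√3 ≈ 46.53/1.73205 ≈ 26.8641
Hypotenuse = 2·26.8641 ≈ 53.7282

Short leg = 26.86, Hypotenuse = 53.73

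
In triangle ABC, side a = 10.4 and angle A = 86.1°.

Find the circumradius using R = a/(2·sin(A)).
R = a/(2·sin(A)) = 10.4/(2·sin(86.1°))
sin(86.1°) ≈ 0.997684
R ≈ 10.4/(2·0.997684) = 10.4/1.99537 ≈ 5.21207

R = 5.212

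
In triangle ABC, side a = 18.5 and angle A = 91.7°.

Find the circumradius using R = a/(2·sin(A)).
R = a/(2·sin(A)) = 18.5/(2·sin(91.7°))
sin(91.7°) ≈ 0.99956
R ≈ 18.5/(2·0.99956) = 18.5/1.99912 ≈ 9.25407

R = 9.254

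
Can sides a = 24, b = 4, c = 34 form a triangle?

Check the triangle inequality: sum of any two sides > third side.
a + b vs c: 24 + 4 = 28 ≤ 34  ✗
a + c vs b: 24 + 34 = 58 > 4  ✓
b + c vs a: 4 + 34 = 38 > 24  ✓

No: 24 + 4 = 28 is not > 34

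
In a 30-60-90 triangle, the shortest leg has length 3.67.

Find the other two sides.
In a 30-60-90 triangle the sides are in ratio 1 : √3 : 2 (short leg : long leg : hypotenuse).
Long leg = 3.67·√3 ≈ 3.67·1.73205 ≈ 6.35663
Hypotenuse = 2·3.67 = 7.34

Long leg = 3.67√3 = 6.357, Hypotenuse = 7.34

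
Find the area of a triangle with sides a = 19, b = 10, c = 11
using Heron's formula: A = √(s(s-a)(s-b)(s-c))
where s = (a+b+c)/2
s = (19 + 10 + 11)/2 = 40/2 = 20
s − a = 1, s − b = 10, s − c = 9
s(s−a)(s−b)(s−c) = 20·1·10·9 = 1800
Area = √1800 ≈ 42.4264

s = 20.0, Area = 42.43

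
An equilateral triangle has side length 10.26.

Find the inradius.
r = Area/s with s the semi-perimeter.
Area = (√3/4)·10.26² = (√3/4)·105.2676 ≈ 0.433013·105.2676 ≈ 45.5822
s = 3·10.26/2 = 15.39
r ≈ 45.5822/15.39 ≈ 2.96181
(Equivalently r = side/(2√3) = 10.26/3.4641 ≈ 2.96181.)

r = 2.962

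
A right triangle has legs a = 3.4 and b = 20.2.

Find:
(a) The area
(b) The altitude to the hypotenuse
(a) The legs are perpendicular, so Area = ½·a·b = ½·3.4·20.2 = ½·68.68 = 34.34
(b) Hypotenuse c = √(a² + b²) = √(11.56 + 408.04) = √419.6 ≈ 20.4841
    Area = ½·c·h_c  ⇒  h_c = 2·Area/c = 68.68/20.4841 ≈ 3.35284

Area = 34.34, h_c = 3.353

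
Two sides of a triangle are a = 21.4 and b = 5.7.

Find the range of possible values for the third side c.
Triangle inequality: |a − b| < c < a + b
|a − b| = |21.4 − 5.7| = 15.7
a + b = 21.4 + 5.7 = 27.1

15.7 < c < 27.1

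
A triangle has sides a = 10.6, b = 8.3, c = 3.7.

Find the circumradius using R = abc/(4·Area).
First find the area with Heron's formula.
s = (10.6 + 8.3 + 3.7)/2 = 11.3
Area = √(s(s−a)(s−b)(s−c)) = √(11.3·0.7·3·7.6) ≈ √180.348 ≈ 13.4294
abc = 10.6·8.3·3.7 = 325.526
R = abc/(4·Area) ≈ 325.526/(4·13.4294) = 325.526/53.7175 ≈ 6.05996

R = 6.06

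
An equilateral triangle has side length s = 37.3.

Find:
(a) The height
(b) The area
(a) The height splits the triangle into two 30-60-90 halves: h = s·√3/2 = 37.3·1.73205/2 ≈ 64.6055/2 ≈ 32.3027
(b) Area = (√3/4)·s² = (√3/4)·37.3² = (√3/4)·1391.29 ≈ 0.433013·1391.29 ≈ 602.446

Height = 32.3, Area = 602.4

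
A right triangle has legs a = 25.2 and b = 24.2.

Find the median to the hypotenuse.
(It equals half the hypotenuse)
Hypotenuse c = √(a² + b²) = √(635.04 + 585.64) = √1220.68 ≈ 34.9382
Median to hypotenuse = c/2 ≈ 34.9382/2 ≈ 17.4691

Median = 17.47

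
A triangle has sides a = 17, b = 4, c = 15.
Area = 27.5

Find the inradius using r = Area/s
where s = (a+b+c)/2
s = (17 + 4 + 15)/2 = 36/2 = 18
r = Area/s = 27.5/18 ≈ 1.52778

r = 1.528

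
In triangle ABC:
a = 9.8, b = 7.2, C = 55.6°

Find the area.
Two sides and the included angle (SAS): A = ½·a·b·sin(C) = ½·9.8·7.2·sin(55.6°)
sin(55.6°) ≈ 0.825113
A ≈ ½·70.56·0.825113 = 35.28·0.825113 ≈ 29.11

Area = 29.11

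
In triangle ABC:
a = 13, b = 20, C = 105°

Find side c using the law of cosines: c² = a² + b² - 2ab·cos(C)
c² = 13² + 20² − 2·13·20·cos(105°)
cos(105°) ≈ -0.258819
c² ≈ 169 + 400 − 520·(-0.258819) ≈ 569 + 134.586 ≈ 703.586
c ≈ √703.586 ≈ 26.5252

c = 26.53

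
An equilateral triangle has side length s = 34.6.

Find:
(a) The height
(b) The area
(a) The height splits the triangle into two 30-60-90 halves: h = s·√3/2 = 34.6·1.73205/2 ≈ 59.929/2 ≈ 29.9645
(b) Area = (√3/4)·s² = (√3/4)·34.6² = (√3/4)·1197.16 ≈ 0.433013·1197.16 ≈ 518.385

Height = 29.96, Area = 518.4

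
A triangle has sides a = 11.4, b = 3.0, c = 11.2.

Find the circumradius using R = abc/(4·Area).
First find the area with Heron's formula.
s = (11.4 + 3.0 + 11.2)/2 = 12.8
Area = √(s(s−a)(s−b)(s−c)) = √(12.8·1.4·9.8·1.6) ≈ √280.986 ≈ 16.7626
abc = 11.4·3.0·11.2 = 383.04
R = abc/(4·Area) ≈ 383.04/(4·16.7626) = 383.04/67.0505 ≈ 5.71271

R = 5.713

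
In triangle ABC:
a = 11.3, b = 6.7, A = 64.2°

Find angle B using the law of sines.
a/sin(A) = b/sin(B)  ⇒  sin(B) = b·sin(A)/a = 6.7·sin(64.2°)/11.3
sin(64.2°) ≈ 0.900319
sin(B) ≈ 6.7·0.900319/11.3 ≈ 6.03214/11.3 ≈ 0.533817
B = arcsin(0.533817) ≈ 32.2637°
(Since b ≤ a we need B ≤ A, so the obtuse alternative 180° − 32.2637° ≈ 147.736° is rejected.)

B = 32.26°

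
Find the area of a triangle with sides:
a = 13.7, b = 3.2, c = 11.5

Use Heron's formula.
s = (13.7 + 3.2 + 11.5)/2 = 28.4/2 = 14.2
s − a = 0.5, s − b = 11, s − c = 2.7
s(s−a)(s−b)(s−c) = 14.2·0.5·11·2.7 ≈ 210.87
Area = √210.87 ≈ 14.5214

Area = 14.52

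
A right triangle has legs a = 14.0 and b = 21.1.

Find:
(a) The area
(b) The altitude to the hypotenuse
(a) The legs are perpendicular, so Area = ½·a·b = ½·14.0·21.1 = ½·295.4 = 147.7
(b) Hypotenuse c = √(a² + b²) = √(196 + 445.21) = √641.21 ≈ 25.3221
    Area = ½·c·h_c  ⇒  h_c = 2·Area/c = 295.4/25.3221 ≈ 11.6657

Area = 147.7, h_c = 11.67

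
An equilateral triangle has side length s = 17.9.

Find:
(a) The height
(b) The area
(a) The height splits the triangle into two 30-60-90 halves: h = s·√3/2 = 17.9·1.73205/2 ≈ 31.0037/2 ≈ 15.5019
(b) Area = (√3/4)·s² = (√3/4)·17.9² = (√3/4)·320.41 ≈ 0.433013·320.41 ≈ 138.742

Height = 15.5, Area = 138.7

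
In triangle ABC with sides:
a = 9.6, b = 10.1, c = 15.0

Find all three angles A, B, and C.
Law of cosines for each angle (a² = 92.16, b² = 102.01, c² = 225):
cos(A) = (b² + c² − a²)/(2bc) = (102.01 + 225 − 92.16)/(2·10.1·15.0) = 234.85/303 ≈ 0.775083  ⇒  A ≈ 39.1875°
cos(B) = (a² + c² − b²)/(2ac) = (92.16 + 225 − 102.01)/(2·9.6·15.0) = 215.15/288 ≈ 0.747049  ⇒  B ≈ 41.6646°
cos(C) = (a² + b² − c²)/(2ab) = (92.16 + 102.01 − 225)/(2·9.6·10.1) = -30.83/193.92 ≈ -0.158983  ⇒  C ≈ 99.1479°
Check: A + B + C ≈ 180°

A = 39.19°, B = 41.66°, C = 99.15°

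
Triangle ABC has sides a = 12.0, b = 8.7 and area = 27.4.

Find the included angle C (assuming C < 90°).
Area = ½·a·b·sin(C)  ⇒  sin(C) = 2·Area/(a·b) = 2·27.4/(12.0·8.7) = 54.8/104.4 ≈ 0.524904
C = arcsin(0.524904) ≈ 31.6618° (taking the acute solution since C < 90°)

C = 31.66°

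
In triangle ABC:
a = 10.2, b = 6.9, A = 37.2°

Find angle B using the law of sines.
a/sin(A) = b/sin(B)  ⇒  sin(B) = b·sin(A)/a = 6.9·sin(37.2°)/10.2
sin(37.2°) ≈ 0.604599
sin(B) ≈ 6.9·0.604599/10.2 ≈ 4.17173/10.2 ≈ 0.408994
B = arcsin(0.408994) ≈ 24.1416°
(Since b ≤ a we need B ≤ A, so the obtuse alternative 180° − 24.1416° ≈ 155.858° is rejected.)

B = 24.14°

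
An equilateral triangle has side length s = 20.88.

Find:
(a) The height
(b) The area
(a) The height splits the triangle into two 30-60-90 halves: h = s·√3/2 = 20.88·1.73205/2 ≈ 36.1652/2 ≈ 18.0826
(b) Area = (√3/4)·s² = (√3/4)·20.88² = (√3/4)·435.9744 ≈ 0.433013·435.9744 ≈ 188.782

Height = 18.08, Area = 188.8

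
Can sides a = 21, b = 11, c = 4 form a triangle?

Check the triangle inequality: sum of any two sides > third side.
a + b vs c: 21 + 11 = 32 > 4  ✓
a + c vs b: 21 + 4 = 25 > 11  ✓
b + c vs a: 11 + 4 = 15 ≤ 21  ✗

No: 11 + 4 = 15 is not > 21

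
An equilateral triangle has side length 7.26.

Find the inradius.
r = Area/s with s the semi-perimeter.
Area = (√3/4)·7.26² = (√3/4)·52.7076 ≈ 0.433013·52.7076 ≈ 22.8231
s = 3·7.26/2 = 10.89
r ≈ 22.8231/10.89 ≈ 2.09578
(Equivalently r = side/(2√3) = 7.26/3.4641 ≈ 2.09578.)

r = 2.096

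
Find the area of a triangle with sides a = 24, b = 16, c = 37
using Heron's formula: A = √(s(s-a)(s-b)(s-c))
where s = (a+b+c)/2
s = (24 + 16 + 37)/2 = 77/2 = 38.5
s − a = 14.5, s − b = 22.5, s − c = 1.5
s(s−a)(s−b)(s−c) = 38.5·14.5·22.5·1.5 = 18840.9375
Area = √18840.9375 ≈ 137.262

s = 38.5, Area = 137.3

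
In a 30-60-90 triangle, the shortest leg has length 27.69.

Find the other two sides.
In a 30-60-90 triangle the sides are in ratio 1 : √3 : 2 (short leg : long leg : hypotenuse).
Long leg = 27.69·√3 ≈ 27.69·1.73205 ≈ 47.9605
Hypotenuse = 2·27.69 = 55.38

Long leg = 27.69√3 = 47.96, Hypotenuse = 55.38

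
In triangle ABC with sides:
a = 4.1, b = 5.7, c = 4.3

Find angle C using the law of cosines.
c² = a² + b² − 2ab·cos(C)  ⇒  cos(C) = (a² + b² − c²)/(2ab)
cos(C) = (4.1² + 5.7² − 4.3²)/(2·4.1·5.7) = (16.81 + 32.49 − 18.49)/46.74 = 30.81/46.74 ≈ 0.659178
C = arccos(0.659178) ≈ 48.7628°

C = 48.76°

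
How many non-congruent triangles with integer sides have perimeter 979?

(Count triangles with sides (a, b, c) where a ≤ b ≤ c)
Let a ≤ b ≤ c with a + b + c = 979. The only binding inequality is a + b > c, i.e. 979 − c > c, so c < 979/2; and c ≥ 979/3 since c is the largest side.
So 327 ≤ c ≤ 489. For each c, b runs from ⌈(979 − c)/2⌉ up to c (then a = 979 − b − c satisfies 1 ≤ a ≤ b automatically), giving c − ⌈(979 − c)/2⌉ + 1 choices.
Summing over c: 2 + 3 + 5 + 6 + … + 243 + 245  (163 terms, c = 327, …, 489) = 20090
Check (closed form: nearest integer to p²/48 for even p, (p+3)²/48 for odd p): (979+3)²/48 = 982²/48 = 964324/48 ≈ 20090.08 → 20090

20090 triangles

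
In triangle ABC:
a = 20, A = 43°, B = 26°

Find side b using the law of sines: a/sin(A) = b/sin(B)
a/sin(A) = b/sin(B)  ⇒  b = a·sin(B)/sin(A) = 20·sin(26°)/sin(43°)
sin(26°) ≈ 0.438371, sin(43°) ≈ 0.681998
b ≈ 20·0.438371/0.681998 ≈ 8.76742/0.681998 ≈ 12.8555

b = 12.86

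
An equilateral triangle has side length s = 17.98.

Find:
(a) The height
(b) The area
(a) The height splits the triangle into two 30-60-90 halves: h = s·√3/2 = 17.98·1.73205/2 ≈ 31.1423/2 ≈ 15.5711
(b) Area = (√3/4)·s² = (√3/4)·17.98² = (√3/4)·323.2804 ≈ 0.433013·323.2804 ≈ 139.985

Height = 15.57, Area = 140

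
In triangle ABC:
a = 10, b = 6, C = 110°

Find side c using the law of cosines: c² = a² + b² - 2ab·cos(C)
c² = 10² + 6² − 2·10·6·cos(110°)
cos(110°) ≈ -0.34202
c² ≈ 100 + 36 − 120·(-0.34202) ≈ 136 + 41.0424 ≈ 177.042
c ≈ √177.042 ≈ 13.3057

c = 13.31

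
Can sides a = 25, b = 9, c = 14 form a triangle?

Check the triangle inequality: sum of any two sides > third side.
a + b vs c: 25 + 9 = 34 > 14  ✓
a + c vs b: 25 + 14 = 39 > 9  ✓
b + c vs a: 9 + 14 = 23 ≤ 25  ✗

No: 9 + 14 = 23 is not > 25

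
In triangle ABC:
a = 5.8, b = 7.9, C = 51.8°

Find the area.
Two sides and the included angle (SAS): A = ½·a·b·sin(C) = ½·5.8·7.9·sin(51.8°)
sin(51.8°) ≈ 0.785857
A ≈ ½·45.82·0.785857 = 22.91·0.785857 ≈ 18.004

Area = 18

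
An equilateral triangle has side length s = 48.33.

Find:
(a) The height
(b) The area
(a) The height splits the triangle into two 30-60-90 halves: h = s·√3/2 = 48.33·1.73205/2 ≈ 83.71/2 ≈ 41.855
(b) Area = (√3/4)·s² = (√3/4)·48.33² = (√3/4)·2335.7889 ≈ 0.433013·2335.7889 ≈ 1011.43

Height = 41.86, Area = 1011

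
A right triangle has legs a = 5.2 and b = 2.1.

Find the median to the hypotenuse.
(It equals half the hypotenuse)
Hypotenuse c = √(a² + b²) = √(27.04 + 4.41) = √31.45 ≈ 5.60803
Median to hypotenuse = c/2 ≈ 5.60803/2 ≈ 2.80401

Median = 2.804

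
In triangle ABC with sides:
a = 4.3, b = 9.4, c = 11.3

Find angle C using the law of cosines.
c² = a² + b² − 2ab·cos(C)  ⇒  cos(C) = (a² + b² − c²)/(2ab)
cos(C) = (4.3² + 9.4² − 11.3²)/(2·4.3·9.4) = (18.49 + 88.36 − 127.69)/80.84 = -20.84/80.84 ≈ -0.257793
C = arccos(-0.257793) ≈ 104.939°

C = 104.9°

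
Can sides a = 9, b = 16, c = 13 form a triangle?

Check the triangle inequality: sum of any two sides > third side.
a + b vs c: 9 + 16 = 25 > 13  ✓
a + c vs b: 9 + 13 = 22 > 16  ✓
b + c vs a: 16 + 13 = 29 > 9  ✓

Yes, triangle inequality satisfied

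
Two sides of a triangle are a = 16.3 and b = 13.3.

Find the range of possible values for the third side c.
Triangle inequality: |a − b| < c < a + b
|a − b| = |16.3 − 13.3| = 3
a + b = 16.3 + 13.3 = 29.6

3 < c < 29.6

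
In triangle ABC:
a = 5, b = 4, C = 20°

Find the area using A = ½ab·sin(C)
A = ½·a·b·sin(C) = ½·5·4·sin(20°)
sin(20°) ≈ 0.34202
A ≈ ½·20·0.34202 = 10·0.34202 ≈ 3.4202

Area = 3.42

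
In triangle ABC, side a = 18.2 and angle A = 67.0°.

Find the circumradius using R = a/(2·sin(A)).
R = a/(2·sin(A)) = 18.2/(2·sin(67.0°))
sin(67.0°) ≈ 0.920505
R ≈ 18.2/(2·0.920505) = 18.2/1.84101 ≈ 9.88588

R = 9.886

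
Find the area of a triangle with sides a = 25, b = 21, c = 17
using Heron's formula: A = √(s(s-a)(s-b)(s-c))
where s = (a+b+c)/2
s = (25 + 21 + 17)/2 = 63/2 = 31.5
s − a = 6.5, s − b = 10.5, s − c = 14.5
s(s−a)(s−b)(s−c) = 31.5·6.5·10.5·14.5 = 31173.1875
Area = √31173.1875 ≈ 176.559

s = 31.5, Area = 176.6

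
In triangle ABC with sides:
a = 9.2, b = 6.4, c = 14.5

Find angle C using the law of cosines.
c² = a² + b² − 2ab·cos(C)  ⇒  cos(C) = (a² + b² − c²)/(2ab)
cos(C) = (9.2² + 6.4² − 14.5²)/(2·9.2·6.4) = (84.64 + 40.96 − 210.25)/117.76 = -84.65/117.76 ≈ -0.718835
C = arccos(-0.718835) ≈ 135.958°

C = 136°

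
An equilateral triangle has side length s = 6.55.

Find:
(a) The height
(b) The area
(a) The height splits the triangle into two 30-60-90 halves: h = s·√3/2 = 6.55·1.73205/2 ≈ 11.3449/2 ≈ 5.67247
(b) Area = (√3/4)·s² = (√3/4)·6.55² = (√3/4)·42.9025 ≈ 0.433013·42.9025 ≈ 18.5773

Height = 5.672, Area = 18.58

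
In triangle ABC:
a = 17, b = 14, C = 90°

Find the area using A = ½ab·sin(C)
A = ½·a·b·sin(C) = ½·17·14·sin(90°)
sin(90°) ≈ 1
A ≈ ½·238·1 = 119·1 ≈ 119

Area = 119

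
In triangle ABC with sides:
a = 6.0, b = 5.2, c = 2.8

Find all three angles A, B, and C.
Law of cosines for each angle (a² = 36, b² = 27.04, c² = 7.84):
cos(A) = (b² + c² − a²)/(2bc) = (27.04 + 7.84 − 36)/(2·5.2·2.8) = -1.12/29.12 ≈ -0.0384615  ⇒  A ≈ 92.2042°
cos(B) = (a² + c² − b²)/(2ac) = (36 + 7.84 − 27.04)/(2·6.0·2.8) = 16.8/33.6 ≈ 0.5  ⇒  B ≈ 60°
cos(C) = (a² + b² − c²)/(2ab) = (36 + 27.04 − 7.84)/(2·6.0·5.2) = 55.2/62.4 ≈ 0.884615  ⇒  C ≈ 27.7958°
Check: A + B + C ≈ 180°

A = 92.2°, B = 60°, C = 27.8°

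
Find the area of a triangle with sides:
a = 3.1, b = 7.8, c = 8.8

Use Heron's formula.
s = (3.1 + 7.8 + 8.8)/2 = 19.7/2 = 9.85
s − a = 6.75, s − b = 2.05, s − c = 1.05
s(s−a)(s−b)(s−c) = 9.85·6.75·2.05·1.05 ≈ 143.114
Area = √143.114 ≈ 11.963

Area = 11.96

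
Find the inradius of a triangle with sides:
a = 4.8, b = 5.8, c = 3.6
r = Area/s where s is the semi-perimeter.
s = (4.8 + 5.8 + 3.6)/2 = 14.2/2 = 7.1
Area = √(s(s−a)(s−b)(s−c)) = √(7.1·2.3·1.3·3.5) ≈ √74.3015 ≈ 8.61983
r ≈ 8.61983/7.1 ≈ 1.21406

r = 1.214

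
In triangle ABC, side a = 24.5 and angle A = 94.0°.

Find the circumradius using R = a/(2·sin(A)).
R = a/(2·sin(A)) = 24.5/(2·sin(94.0°))
sin(94.0°) ≈ 0.997564
R ≈ 24.5/(2·0.997564) = 24.5/1.99513 ≈ 12.2799

R = 12.28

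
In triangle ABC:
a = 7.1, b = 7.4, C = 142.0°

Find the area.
Two sides and the included angle (SAS): A = ½·a·b·sin(C) = ½·7.1·7.4·sin(142.0°)
sin(142.0°) ≈ 0.615661
A ≈ ½·52.54·0.615661 = 26.27·0.615661 ≈ 16.1734

Area = 16.17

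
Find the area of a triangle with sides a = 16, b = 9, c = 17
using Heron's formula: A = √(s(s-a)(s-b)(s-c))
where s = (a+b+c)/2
s = (16 + 9 + 17)/2 = 42/2 = 21
s − a = 5, s − b = 12, s − c = 4
s(s−a)(s−b)(s−c) = 21·5·12·4 = 5040
Area = √5040 ≈ 70.993

s = 21.0, Area = 70.99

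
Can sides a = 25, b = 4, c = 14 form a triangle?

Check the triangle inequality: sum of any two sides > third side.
a + b vs c: 25 + 4 = 29 > 14  ✓
a + c vs b: 25 + 14 = 39 > 4  ✓
b + c vs a: 4 + 14 = 18 ≤ 25  ✗

No: 4 + 14 = 18 is not > 25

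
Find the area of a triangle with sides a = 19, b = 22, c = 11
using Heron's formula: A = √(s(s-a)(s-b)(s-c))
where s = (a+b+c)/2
s = (19 + 22 + 11)/2 = 52/2 = 26
s − a = 7, s − b = 4, s − c = 15
s(s−a)(s−b)(s−c) = 26·7·4·15 = 10920
Area = √10920 ≈ 104.499

s = 26.0, Area = 104.5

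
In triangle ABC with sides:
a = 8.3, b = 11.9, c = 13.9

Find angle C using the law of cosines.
c² = a² + b² − 2ab·cos(C)  ⇒  cos(C) = (a² + b² − c²)/(2ab)
cos(C) = (8.3² + 11.9² − 13.9²)/(2·8.3·11.9) = (68.89 + 141.61 − 193.21)/197.54 = 17.29/197.54 ≈ 0.0875266
C = arccos(0.0875266) ≈ 84.9787°

C = 84.98°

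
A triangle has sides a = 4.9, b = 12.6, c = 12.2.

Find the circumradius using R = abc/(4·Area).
First find the area with Heron's formula.
s = (4.9 + 12.6 + 12.2)/2 = 14.85
Area = √(s(s−a)(s−b)(s−c)) = √(14.85·9.95·2.25·2.65) ≈ √881.004 ≈ 29.6817
abc = 4.9·12.6·12.2 = 753.228
R = abc/(4·Area) ≈ 753.228/(4·29.6817) = 753.228/118.727 ≈ 6.34421

R = 6.344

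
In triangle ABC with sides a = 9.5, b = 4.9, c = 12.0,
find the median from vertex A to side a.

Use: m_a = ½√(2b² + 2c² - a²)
m_a = ½√(2·4.9² + 2·12.0² − 9.5²) = ½√(2·24.01 + 2·144 − 90.25) = ½√(48.02 + 288 − 90.25) = ½√245.77
√245.77 ≈ 15.6771, so m_a ≈ 7.83853

m_a = 7.839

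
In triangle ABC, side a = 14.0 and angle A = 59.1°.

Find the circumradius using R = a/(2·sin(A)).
R = a/(2·sin(A)) = 14.0/(2·sin(59.1°))
sin(59.1°) ≈ 0.858065
R ≈ 14.0/(2·0.858065) = 14.0/1.71613 ≈ 8.15789

R = 8.158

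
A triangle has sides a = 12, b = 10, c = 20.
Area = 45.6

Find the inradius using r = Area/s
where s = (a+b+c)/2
s = (12 + 10 + 20)/2 = 42/2 = 21
r = Area/s = 45.6/21 ≈ 2.17143

r = 2.171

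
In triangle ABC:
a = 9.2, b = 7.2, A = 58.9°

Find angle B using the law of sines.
a/sin(A) = b/sin(B)  ⇒  sin(B) = b·sin(A)/a = 7.2·sin(58.9°)/9.2
sin(58.9°) ≈ 0.856267
sin(B) ≈ 7.2·0.856267/9.2 ≈ 6.16512/9.2 ≈ 0.670122
B = arcsin(0.670122) ≈ 42.0765°
(Since b ≤ a we need B ≤ A, so the obtuse alternative 180° − 42.0765° ≈ 137.924° is rejected.)

B = 42.08°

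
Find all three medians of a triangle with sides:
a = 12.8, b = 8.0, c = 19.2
Median formula: m_a = ½√(2b² + 2c² − a²) (and cyclically). a² = 163.84, b² = 64, c² = 368.64.
m_a = ½√(2·64 + 2·368.64 − 163.84) = ½√701.44 ≈ ½·26.4847 ≈ 13.2424
m_b = ½√(2·163.84 + 2·368.64 − 64) = ½√1000.96 ≈ ½·31.638 ≈ 15.819
m_c = ½√(2·163.84 + 2·64 − 368.64) = ½√87.04 ≈ ½·9.32952 ≈ 4.66476

m_a = 13.24, m_b = 15.82, m_c = 4.665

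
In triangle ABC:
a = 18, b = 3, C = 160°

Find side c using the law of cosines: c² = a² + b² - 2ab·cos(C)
c² = 18² + 3² − 2·18·3·cos(160°)
cos(160°) ≈ -0.939693
c² ≈ 324 + 9 − 108·(-0.939693) ≈ 333 + 101.487 ≈ 434.487
c ≈ √434.487 ≈ 20.8443

c = 20.84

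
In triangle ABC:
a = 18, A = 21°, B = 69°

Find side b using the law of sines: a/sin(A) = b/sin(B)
a/sin(A) = b/sin(B)  ⇒  b = a·sin(B)/sin(A) = 18·sin(69°)/sin(21°)
sin(69°) ≈ 0.93358, sin(21°) ≈ 0.358368
b ≈ 18·0.93358/0.358368 ≈ 16.8044/0.358368 ≈ 46.8916

b = 46.89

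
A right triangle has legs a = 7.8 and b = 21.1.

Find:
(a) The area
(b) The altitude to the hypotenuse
(a) The legs are perpendicular, so Area = ½·a·b = ½·7.8·21.1 = ½·164.58 = 82.29
(b) Hypotenuse c = √(a² + b²) = √(60.84 + 445.21) = √506.05 ≈ 22.4956
    Area = ½·c·h_c  ⇒  h_c = 2·Area/c = 164.58/22.4956 ≈ 7.31611

Area = 82.29, h_c = 7.316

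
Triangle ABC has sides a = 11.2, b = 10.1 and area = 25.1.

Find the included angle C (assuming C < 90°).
Area = ½·a·b·sin(C)  ⇒  sin(C) = 2·Area/(a·b) = 2·25.1/(11.2·10.1) = 50.2/113.12 ≈ 0.443777
C = arcsin(0.443777) ≈ 26.3451° (taking the acute solution since C < 90°)

C = 26.35°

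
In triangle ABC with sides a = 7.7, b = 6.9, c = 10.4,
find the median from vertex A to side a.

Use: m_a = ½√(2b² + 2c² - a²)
m_a = ½√(2·6.9² + 2·10.4² − 7.7²) = ½√(2·47.61 + 2·108.16 − 59.29) = ½√(95.22 + 216.32 − 59.29) = ½√252.25
√252.25 ≈ 15.8824, so m_a ≈ 7.94119

m_a = 7.941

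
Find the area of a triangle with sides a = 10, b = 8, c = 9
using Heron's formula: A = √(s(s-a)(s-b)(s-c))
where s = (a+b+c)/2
s = (10 + 8 + 9)/2 = 27/2 = 13.5
s − a = 3.5, s − b = 5.5, s − c = 4.5
s(s−a)(s−b)(s−c) = 13.5·3.5·5.5·4.5 = 1169.4375
Area = √1169.4375 ≈ 34.197

s = 13.5, Area = 34.2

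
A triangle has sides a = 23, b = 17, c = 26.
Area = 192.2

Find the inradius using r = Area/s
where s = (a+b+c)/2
s = (23 + 17 + 26)/2 = 66/2 = 33
r = Area/s = 192.2/33 ≈ 5.82424

r = 5.824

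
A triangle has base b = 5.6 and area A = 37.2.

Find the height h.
A = ½·b·h  ⇒  h = 2A/b = 2·37.2/5.6 = 74.4/5.6 ≈ 13.2857

h = 13.29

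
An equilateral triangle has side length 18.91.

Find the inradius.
r = Area/s with s the semi-perimeter.
Area = (√3/4)·18.91² = (√3/4)·357.5881 ≈ 0.433013·357.5881 ≈ 154.84
s = 3·18.91/2 = 28.365
r ≈ 154.84/28.365 ≈ 5.45885
(Equivalently r = side/(2√3) = 18.91/3.4641 ≈ 5.45885.)

r = 5.459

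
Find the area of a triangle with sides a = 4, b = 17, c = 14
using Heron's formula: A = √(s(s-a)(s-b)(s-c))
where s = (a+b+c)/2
s = (4 + 17 + 14)/2 = 35/2 = 17.5
s − a = 13.5, s − b = 0.5, s − c = 3.5
s(s−a)(s−b)(s−c) = 17.5·13.5·0.5·3.5 = 413.4375
Area = √413.4375 ≈ 20.3332

s = 17.5, Area = 20.33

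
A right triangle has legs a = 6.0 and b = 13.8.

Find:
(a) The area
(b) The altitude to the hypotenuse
(a) The legs are perpendicular, so Area = ½·a·b = ½·6.0·13.8 = ½·82.8 = 41.4
(b) Hypotenuse c = √(a² + b²) = √(36 + 190.44) = √226.44 ≈ 15.0479
    Area = ½·c·h_c  ⇒  h_c = 2·Area/c = 82.8/15.0479 ≈ 5.50242

Area = 41.4, h_c = 5.502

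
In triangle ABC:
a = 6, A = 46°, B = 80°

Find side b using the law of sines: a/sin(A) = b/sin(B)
a/sin(A) = b/sin(B)  ⇒  b = a·sin(B)/sin(A) = 6·sin(80°)/sin(46°)
sin(80°) ≈ 0.984808, sin(46°) ≈ 0.71934
b ≈ 6·0.984808/0.71934 ≈ 5.90885/0.71934 ≈ 8.21426

b = 8.214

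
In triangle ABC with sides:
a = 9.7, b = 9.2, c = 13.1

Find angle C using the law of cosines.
c² = a² + b² − 2ab·cos(C)  ⇒  cos(C) = (a² + b² − c²)/(2ab)
cos(C) = (9.7² + 9.2² − 13.1²)/(2·9.7·9.2) = (94.09 + 84.64 − 171.61)/178.48 = 7.12/178.48 ≈ 0.0398924
C = arccos(0.0398924) ≈ 87.7137°

C = 87.71°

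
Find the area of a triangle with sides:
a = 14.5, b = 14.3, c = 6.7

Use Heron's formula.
s = (14.5 + 14.3 + 6.7)/2 = 35.5/2 = 17.75
s − a = 3.25, s − b = 3.45, s − c = 11.05
s(s−a)(s−b)(s−c) = 17.75·3.25·3.45·11.05 ≈ 2199.19
Area = √2199.19 ≈ 46.8955

Area = 46.9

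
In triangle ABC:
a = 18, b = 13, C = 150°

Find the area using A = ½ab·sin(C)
A = ½·a·b·sin(C) = ½·18·13·sin(150°)
sin(150°) ≈ 0.5
A ≈ ½·234·0.5 = 117·0.5 ≈ 58.5

Area = 58.5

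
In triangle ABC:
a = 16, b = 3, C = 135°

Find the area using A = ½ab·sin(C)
A = ½·a·b·sin(C) = ½·16·3·sin(135°)
sin(135°) ≈ 0.707107
A ≈ ½·48·0.707107 = 24·0.707107 ≈ 16.9706

Area = 16.97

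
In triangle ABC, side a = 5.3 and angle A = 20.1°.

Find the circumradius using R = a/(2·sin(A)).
R = a/(2·sin(A)) = 5.3/(2·sin(20.1°))
sin(20.1°) ≈ 0.34366
R ≈ 5.3/(2·0.34366) = 5.3/0.687319 ≈ 7.71112

R = 7.711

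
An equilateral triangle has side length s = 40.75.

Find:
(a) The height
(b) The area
(a) The height splits the triangle into two 30-60-90 halves: h = s·√3/2 = 40.75·1.73205/2 ≈ 70.5811/2 ≈ 35.2905
(b) Area = (√3/4)·s² = (√3/4)·40.75² = (√3/4)·1660.5625 ≈ 0.433013·1660.5625 ≈ 719.045

Height = 35.29, Area = 719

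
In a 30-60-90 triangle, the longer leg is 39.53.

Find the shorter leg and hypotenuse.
In a 30-60-90 triangle the sides are in ratio 1 : √3 : 2, so short leg = long leg/√3 and hypotenuse = 2·(short leg).
Short leg = 39.53/√3 ≈ 39.53/1.73205 ≈ 22.8227
Hypotenuse = 2·22.8227 ≈ 45.6453

Short leg = 22.82, Hypotenuse = 45.65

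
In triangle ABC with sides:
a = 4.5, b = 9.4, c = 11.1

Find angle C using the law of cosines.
c² = a² + b² − 2ab·cos(C)  ⇒  cos(C) = (a² + b² − c²)/(2ab)
cos(C) = (4.5² + 9.4² − 11.1²)/(2·4.5·9.4) = (20.25 + 88.36 − 123.21)/84.6 = -14.6/84.6 ≈ -0.172577
C = arccos(-0.172577) ≈ 99.9377°

C = 99.94°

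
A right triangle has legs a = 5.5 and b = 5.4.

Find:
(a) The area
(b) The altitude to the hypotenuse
(a) The legs are perpendicular, so Area = ½·a·b = ½·5.5·5.4 = ½·29.7 = 14.85
(b) Hypotenuse c = √(a² + b²) = √(30.25 + 29.16) = √59.41 ≈ 7.70779
    Area = ½·c·h_c  ⇒  h_c = 2·Area/c = 29.7/7.70779 ≈ 3.85325

Area = 14.85, h_c = 3.853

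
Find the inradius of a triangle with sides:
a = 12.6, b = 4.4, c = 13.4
r = Area/s where s is the semi-perimeter.
s = (12.6 + 4.4 + 13.4)/2 = 30.4/2 = 15.2
Area = √(s(s−a)(s−b)(s−c)) = √(15.2·2.6·10.8·1.8) ≈ √768.269 ≈ 27.7177
r ≈ 27.7177/15.2 ≈ 1.82353

r = 1.824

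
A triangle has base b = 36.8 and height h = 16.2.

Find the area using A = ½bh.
A = ½·b·h = ½·36.8·16.2 = ½·596.16 = 298.08

Area = 298.08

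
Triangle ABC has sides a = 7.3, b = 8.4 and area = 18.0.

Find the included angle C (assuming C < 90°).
Area = ½·a·b·sin(C)  ⇒  sin(C) = 2·Area/(a·b) = 2·18.0/(7.3·8.4) = 36/61.32 ≈ 0.587084
C = arcsin(0.587084) ≈ 35.9504° (taking the acute solution since C < 90°)

C = 35.95°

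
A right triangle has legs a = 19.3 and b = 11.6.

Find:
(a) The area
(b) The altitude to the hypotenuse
(a) The legs are perpendicular, so Area = ½·a·b = ½·19.3·11.6 = ½·223.88 = 111.94
(b) Hypotenuse c = √(a² + b²) = √(372.49 + 134.56) = √507.05 ≈ 22.5178
    Area = ½·c·h_c  ⇒  h_c = 2·Area/c = 223.88/22.5178 ≈ 9.94237

Area = 111.94, h_c = 9.942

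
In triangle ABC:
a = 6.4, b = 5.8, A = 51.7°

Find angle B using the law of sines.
a/sin(A) = b/sin(B)  ⇒  sin(B) = b·sin(A)/a = 5.8·sin(51.7°)/6.4
sin(51.7°) ≈ 0.784776
sin(B) ≈ 5.8·0.784776/6.4 ≈ 4.5517/6.4 ≈ 0.711204
B = arcsin(0.711204) ≈ 45.3329°
(Since b ≤ a we need B ≤ A, so the obtuse alternative 180° − 45.3329° ≈ 134.667° is rejected.)

B = 45.33°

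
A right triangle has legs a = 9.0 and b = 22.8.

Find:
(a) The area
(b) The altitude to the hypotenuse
(a) The legs are perpendicular, so Area = ½·a·b = ½·9.0·22.8 = ½·205.2 = 102.6
(b) Hypotenuse c = √(a² + b²) = √(81 + 519.84) = √600.84 ≈ 24.512
    Area = ½·c·h_c  ⇒  h_c = 2·Area/c = 205.2/24.512 ≈ 8.3714

Area = 102.6, h_c = 8.371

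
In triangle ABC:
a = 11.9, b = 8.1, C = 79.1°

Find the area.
Two sides and the included angle (SAS): A = ½·a·b·sin(C) = ½·11.9·8.1·sin(79.1°)
sin(79.1°) ≈ 0.981959
A ≈ ½·96.39·0.981959 = 48.195·0.981959 ≈ 47.3255

Area = 47.33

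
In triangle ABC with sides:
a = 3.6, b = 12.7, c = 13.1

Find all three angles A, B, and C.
Law of cosines for each angle (a² = 12.96, b² = 161.29, c² = 171.61):
cos(A) = (b² + c² − a²)/(2bc) = (161.29 + 171.61 − 12.96)/(2·12.7·13.1) = 319.94/332.74 ≈ 0.961532  ⇒  A ≈ 15.9438°
cos(B) = (a² + c² − b²)/(2ac) = (12.96 + 171.61 − 161.29)/(2·3.6·13.1) = 23.28/94.32 ≈ 0.246819  ⇒  B ≈ 75.7106°
cos(C) = (a² + b² − c²)/(2ab) = (12.96 + 161.29 − 171.61)/(2·3.6·12.7) = 2.64/91.44 ≈ 0.0288714  ⇒  C ≈ 88.3456°
Check: A + B + C ≈ 180°

A = 15.94°, B = 75.71°, C = 88.35°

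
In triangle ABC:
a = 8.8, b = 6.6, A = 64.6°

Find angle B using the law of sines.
a/sin(A) = b/sin(B)  ⇒  sin(B) = b·sin(A)/a = 6.6·sin(64.6°)/8.8
sin(64.6°) ≈ 0.903335
sin(B) ≈ 6.6·0.903335/8.8 ≈ 5.96201/8.8 ≈ 0.677501
B = arcsin(0.677501) ≈ 42.6487°
(Since b ≤ a we need B ≤ A, so the obtuse alternative 180° − 42.6487° ≈ 137.351° is rejected.)

B = 42.65°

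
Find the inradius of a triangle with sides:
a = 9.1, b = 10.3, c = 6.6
r = Area/s where s is the semi-perimeter.
s = (9.1 + 10.3 + 6.6)/2 = 26/2 = 13
Area = √(s(s−a)(s−b)(s−c)) = √(13·3.9·2.7·6.4) ≈ √876.096 ≈ 29.5989
r ≈ 29.5989/13 ≈ 2.27684

r = 2.277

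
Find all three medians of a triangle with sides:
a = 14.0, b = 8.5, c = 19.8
Median formula: m_a = ½√(2b² + 2c² − a²) (and cyclically). a² = 196, b² = 72.25, c² = 392.04.
m_a = ½√(2·72.25 + 2·392.04 − 196) = ½√732.58 ≈ ½·27.0662 ≈ 13.5331
m_b = ½√(2·196 + 2·392.04 − 72.25) = ½√1103.83 ≈ ½·33.2239 ≈ 16.612
m_c = ½√(2·196 + 2·72.25 − 392.04) = ½√144.46 ≈ ½·12.0192 ≈ 6.00958

m_a = 13.53, m_b = 16.61, m_c = 6.01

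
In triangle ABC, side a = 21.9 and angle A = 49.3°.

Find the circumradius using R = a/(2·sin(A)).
R = a/(2·sin(A)) = 21.9/(2·sin(49.3°))
sin(49.3°) ≈ 0.758134
R ≈ 21.9/(2·0.758134) = 21.9/1.51627 ≈ 14.4434

R = 14.44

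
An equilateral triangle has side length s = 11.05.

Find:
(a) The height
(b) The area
(a) The height splits the triangle into two 30-60-90 halves: h = s·√3/2 = 11.05·1.73205/2 ≈ 19.1392/2 ≈ 9.56958
(b) Area = (√3/4)·s² = (√3/4)·11.05² = (√3/4)·122.1025 ≈ 0.433013·122.1025 ≈ 52.8719

Height = 9.57, Area = 52.87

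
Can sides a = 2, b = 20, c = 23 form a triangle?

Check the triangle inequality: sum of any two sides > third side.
a + b vs c: 2 + 20 = 22 ≤ 23  ✗
a + c vs b: 2 + 23 = 25 > 20  ✓
b + c vs a: 20 + 23 = 43 > 2  ✓

No: 2 + 20 = 22 is not > 23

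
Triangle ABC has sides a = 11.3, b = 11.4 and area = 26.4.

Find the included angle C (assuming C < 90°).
Area = ½·a·b·sin(C)  ⇒  sin(C) = 2·Area/(a·b) = 2·26.4/(11.3·11.4) = 52.8/128.82 ≈ 0.409874
C = arcsin(0.409874) ≈ 24.1969° (taking the acute solution since C < 90°)

C = 24.2°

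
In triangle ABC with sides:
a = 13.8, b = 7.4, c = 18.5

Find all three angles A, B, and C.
Law of cosines for each angle (a² = 190.44, b² = 54.76, c² = 342.25):
cos(A) = (b² + c² − a²)/(2bc) = (54.76 + 342.25 − 190.44)/(2·7.4·18.5) = 206.57/273.8 ≈ 0.754456  ⇒  A ≈ 41.0222°
cos(B) = (a² + c² − b²)/(2ac) = (190.44 + 342.25 − 54.76)/(2·13.8·18.5) = 477.93/510.6 ≈ 0.936016  ⇒  B ≈ 20.607°
cos(C) = (a² + b² − c²)/(2ab) = (190.44 + 54.76 − 342.25)/(2·13.8·7.4) = -97.05/204.24 ≈ -0.475176  ⇒  C ≈ 118.371°
Check: A + B + C ≈ 180°

A = 41.02°, B = 20.61°, C = 118.4°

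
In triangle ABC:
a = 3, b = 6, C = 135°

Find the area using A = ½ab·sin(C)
A = ½·a·b·sin(C) = ½·3·6·sin(135°)
sin(135°) ≈ 0.707107
A ≈ ½·18·0.707107 = 9·0.707107 ≈ 6.36396

Area = 6.364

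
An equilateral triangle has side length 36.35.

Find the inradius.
r = Area/s with s the semi-perimeter.
Area = (√3/4)·36.35² = (√3/4)·1321.3225 ≈ 0.433013·1321.3225 ≈ 572.149
s = 3·36.35/2 = 54.525
r ≈ 572.149/54.525 ≈ 10.4933
(Equivalently r = side/(2√3) = 36.35/3.4641 ≈ 10.4933.)

r = 10.49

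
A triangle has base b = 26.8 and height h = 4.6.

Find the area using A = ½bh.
A = ½·b·h = ½·26.8·4.6 = ½·123.28 = 61.64

Area = 61.64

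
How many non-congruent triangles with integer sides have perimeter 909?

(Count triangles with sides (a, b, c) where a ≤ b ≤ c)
Let a ≤ b ≤ c with a + b + c = 909. The only binding inequality is a + b > c, i.e. 909 − c > c, so c < 909/2; and c ≥ 909/3 since c is the largest side.
So 303 ≤ c ≤ 454. For each c, b runs from ⌈(909 − c)/2⌉ up to c (then a = 909 − b − c satisfies 1 ≤ a ≤ b automatically), giving c − ⌈(909 − c)/2⌉ + 1 choices.
Summing over c: 1 + 2 + 4 + 5 + … + 226 + 227  (152 terms, c = 303, …, 454) = 17328
Check (closed form: nearest integer to p²/48 for even p, (p+3)²/48 for odd p): (909+3)²/48 = 912²/48 = 831744/48 ≈ 17328.00 → 17328

17328 triangles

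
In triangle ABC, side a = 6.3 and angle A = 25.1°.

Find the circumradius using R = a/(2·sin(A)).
R = a/(2·sin(A)) = 6.3/(2·sin(25.1°))
sin(25.1°) ≈ 0.424199
R ≈ 6.3/(2·0.424199) = 6.3/0.848399 ≈ 7.42575

R = 7.426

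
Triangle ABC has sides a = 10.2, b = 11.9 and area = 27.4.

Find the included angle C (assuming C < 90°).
Area = ½·a·b·sin(C)  ⇒  sin(C) = 2·Area/(a·b) = 2·27.4/(10.2·11.9) = 54.8/121.38 ≈ 0.451475
C = arcsin(0.451475) ≈ 26.8383° (taking the acute solution since C < 90°)

C = 26.84°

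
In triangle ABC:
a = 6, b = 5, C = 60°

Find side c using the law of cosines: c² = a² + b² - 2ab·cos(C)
c² = 6² + 5² − 2·6·5·cos(60°)
cos(60°) ≈ 0.5
c² ≈ 36 + 25 − 60·(0.5) ≈ 61 − 30 ≈ 31
c ≈ √31 ≈ 5.56776

c = 5.568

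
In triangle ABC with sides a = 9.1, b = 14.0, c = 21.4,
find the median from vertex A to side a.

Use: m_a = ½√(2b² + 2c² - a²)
m_a = ½√(2·14.0² + 2·21.4² − 9.1²) = ½√(2·196 + 2·457.96 − 82.81) = ½√(392 + 915.92 − 82.81) = ½√1225.11
√1225.11 ≈ 35.0016, so m_a ≈ 17.5008

m_a = 17.5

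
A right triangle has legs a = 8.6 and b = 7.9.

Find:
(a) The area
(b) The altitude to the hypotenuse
(a) The legs are perpendicular, so Area = ½·a·b = ½·8.6·7.9 = ½·67.94 = 33.97
(b) Hypotenuse c = √(a² + b²) = √(73.96 + 62.41) = √136.37 ≈ 11.6778
    Area = ½·c·h_c  ⇒  h_c = 2·Area/c = 67.94/11.6778 ≈ 5.8179

Area = 33.97, h_c = 5.818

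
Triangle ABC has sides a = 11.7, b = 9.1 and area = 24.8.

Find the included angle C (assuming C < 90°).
Area = ½·a·b·sin(C)  ⇒  sin(C) = 2·Area/(a·b) = 2·24.8/(11.7·9.1) = 49.6/106.47 ≈ 0.465859
C = arcsin(0.465859) ≈ 27.7658° (taking the acute solution since C < 90°)

C = 27.77°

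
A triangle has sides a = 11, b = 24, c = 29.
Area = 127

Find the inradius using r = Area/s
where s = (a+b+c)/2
s = (11 + 24 + 29)/2 = 64/2 = 32
r = Area/s = 127/32 ≈ 3.96875

r = 3.969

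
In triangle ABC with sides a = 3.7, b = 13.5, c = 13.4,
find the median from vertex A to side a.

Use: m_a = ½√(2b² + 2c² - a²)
m_a = ½√(2·13.5² + 2·13.4² − 3.7²) = ½√(2·182.25 + 2·179.56 − 13.69) = ½√(364.5 + 359.12 − 13.69) = ½√709.93
√709.93 ≈ 26.6445, so m_a ≈ 13.3223

m_a = 13.32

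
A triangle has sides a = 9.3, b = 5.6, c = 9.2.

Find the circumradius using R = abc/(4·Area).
First find the area with Heron's formula.
s = (9.3 + 5.6 + 9.2)/2 = 12.05
Area = √(s(s−a)(s−b)(s−c)) = √(12.05·2.75·6.45·2.85) ≈ √609.15 ≈ 24.681
abc = 9.3·5.6·9.2 = 479.136
R = abc/(4·Area) ≈ 479.136/(4·24.681) = 479.136/98.7239 ≈ 4.85329

R = 4.853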